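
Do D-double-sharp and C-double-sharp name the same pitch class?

Two spellings are enharmonically equivalent only if they share a pitch class.
Here D## → 4, C## → 2; 2 ≠ 4, so they are not.

No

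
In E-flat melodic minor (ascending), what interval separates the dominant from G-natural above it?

major sixth

The dominant of Eb melodic minor (ascending) is Bb.
Bb up to G: letters B→G make it a sixth; 9 semitones makes it major.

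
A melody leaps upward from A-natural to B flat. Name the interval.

Counting letters A–B gives a second.
A→Bb = 1 semitone, 1 narrower than the major second (2), so minor.

minor second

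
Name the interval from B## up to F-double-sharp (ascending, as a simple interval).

diminished fifth

The letter names run B→F, a span of 4 letter steps, so the interval is some kind of fifth.
B## to F## is 6 semitones. A perfect fifth is 7, so 6 makes it diminished.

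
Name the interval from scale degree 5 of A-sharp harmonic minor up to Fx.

Scale degree 5 of A# harmonic minor is E#.
E# up to F##: letters E→F make it a second; 2 semitones makes it major.

major second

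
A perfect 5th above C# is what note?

A fifth above C lands on the letter G.
A perfect fifth spans 7 semitones, so C# moves to pitch class 8. On the letter G that is G#.

G#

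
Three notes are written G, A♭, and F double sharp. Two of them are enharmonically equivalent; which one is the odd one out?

Ab

In 12-tone equal temperament, enharmonic equivalents share a pitch class. G is pitch class 7; Ab is pitch class 8; F## is pitch class 7.
G and F## share pitch class 7, while Ab is pitch class 8.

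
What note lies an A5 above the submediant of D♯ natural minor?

F##

The submediant of D# natural minor is B.
An augmented fifth (8 semitones) above B lands on the letter F, giving F##.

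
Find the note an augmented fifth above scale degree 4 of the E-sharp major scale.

E##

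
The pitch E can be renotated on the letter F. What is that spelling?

E is pitch class 4. The letter F alone is pitch class 5.
To reach pitch class 4 from F requires an offset of -1 semitone, i.e. flat: Fb.

Fb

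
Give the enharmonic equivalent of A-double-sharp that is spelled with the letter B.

B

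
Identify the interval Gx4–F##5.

minor seventh

The letter names run G→F, a span of 6 letter steps, so the interval is some kind of seventh.
G## to F## is 10 semitones. A major seventh is 11, so 10 makes it minor.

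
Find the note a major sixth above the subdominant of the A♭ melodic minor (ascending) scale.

The subdominant of Ab melodic minor (ascending) is Db.
A major sixth (9 semitones) above Db lands on the letter B, giving Bb.

Bb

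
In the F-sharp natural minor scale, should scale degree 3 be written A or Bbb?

A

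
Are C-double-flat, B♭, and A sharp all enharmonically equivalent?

Yes

Cbb is pitch class 10; Bb is pitch class 10; A# is pitch class 10.
All spellings map to pitch class 10, so they are enharmonically equivalent.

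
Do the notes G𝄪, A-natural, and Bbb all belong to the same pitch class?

Yes

G## is pitch class 9; A is pitch class 9; Bbb is pitch class 9.
All spellings map to pitch class 9, so they are enharmonically equivalent.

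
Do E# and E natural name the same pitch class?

E# is pitch class 5; E is pitch class 4.
The pitch classes differ (5 vs. 4), so they are not enharmonic equivalents.

No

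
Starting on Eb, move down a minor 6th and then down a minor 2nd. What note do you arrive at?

F#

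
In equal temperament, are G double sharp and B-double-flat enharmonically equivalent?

G## is pitch class 9; Bbb is pitch class 9.
All spellings map to pitch class 9, so they are enharmonically equivalent.

Yes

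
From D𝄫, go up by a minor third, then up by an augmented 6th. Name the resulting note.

A minor third up from Dbb is Fbb (letter F, 3 semitones up).
An augmented sixth up from Fbb is Db (letter D, 10 semitones up).

Db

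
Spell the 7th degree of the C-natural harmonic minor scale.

The C harmonic minor scale runs C D Eb F G Ab B.
Degree 7 is B.

B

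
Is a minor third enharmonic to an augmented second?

Yes

A minor third spans 3 semitones; an augmented second spans 3.
They are enharmonically equivalent.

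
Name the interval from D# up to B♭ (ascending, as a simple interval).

diminished sixth

Counting letters D–E–F–G–A–B gives a sixth.
D#→Bb = 7 semitones, 2 narrower than the major sixth (9), so diminished.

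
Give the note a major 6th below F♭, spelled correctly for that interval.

A sixth below F lands on the letter A.
A major sixth spans 9 semitones, so Fb moves to pitch class 7. On the letter A that is Abb.

Abb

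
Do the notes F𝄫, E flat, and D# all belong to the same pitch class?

Yes

Fbb is pitch class 3; Eb is pitch class 3; D# is pitch class 3.
All spellings map to pitch class 3, so they are enharmonically equivalent.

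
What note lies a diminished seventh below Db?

E

D down a major seventh is Eb, so the target letter is E.
From Db, a diminished seventh is 9 semitones down: E.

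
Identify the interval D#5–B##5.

augmented sixth

Counting letters D–E–F–G–A–B gives a sixth.
D#→B## = 10 semitones, 1 wider than the major sixth (9), so augmented.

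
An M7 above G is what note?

F#

A seventh above G lands on the letter F.
A major seventh spans 11 semitones, so G moves to pitch class 6. On the letter F that is F#.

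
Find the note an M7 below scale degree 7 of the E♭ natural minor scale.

Scale degree 7 of Eb natural minor is Db.
A major seventh (11 semitones) below Db lands on the letter E, giving Ebb.

Ebb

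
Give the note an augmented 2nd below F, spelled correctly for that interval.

Ebb

A second below F lands on the letter E.
An augmented second spans 3 semitones, so F moves to pitch class 2. On the letter E that is Ebb.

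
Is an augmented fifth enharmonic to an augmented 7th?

An augmented fifth spans 8 semitones; an augmented seventh spans 12.
The spans differ, so they are not enharmonic equivalents.

No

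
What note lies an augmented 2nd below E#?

E down a major second is D, so the target letter is D.
From E#, an augmented second is 3 semitones down: D.

D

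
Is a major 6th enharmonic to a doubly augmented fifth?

A major sixth spans 9 semitones; a doubly augmented fifth spans 9.
They are enharmonically equivalent.

Yes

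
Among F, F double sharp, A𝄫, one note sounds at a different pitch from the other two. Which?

F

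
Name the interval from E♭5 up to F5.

major second

The letter names run E→F, a span of 1 letter step, so the interval is some kind of second.
Eb to F is 2 semitones. A major second is 2, so 2 makes it major.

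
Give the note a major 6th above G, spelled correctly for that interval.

E

G up a major sixth is E, so the target letter is E.
From G, a major sixth is 9 semitones up: E.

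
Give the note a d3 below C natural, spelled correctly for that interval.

C down a major third is Ab, so the target letter is A.
From C, a diminished third is 2 semitones down: A#.

A#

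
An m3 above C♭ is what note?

Ebb

C up a major third is E, so the target letter is E.
From Cb, a minor third is 3 semitones up: Ebb.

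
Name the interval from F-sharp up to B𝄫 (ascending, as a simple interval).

doubly diminished fourth

Counting letters F–G–A–B gives a fourth.
F#→Bbb = 3 semitones, 2 narrower than the perfect fourth (5), so doubly diminished.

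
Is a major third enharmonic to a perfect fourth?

No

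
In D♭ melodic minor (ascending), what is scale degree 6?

Bb

The Db melodic minor (ascending) scale runs Db Eb Fb Gb Ab Bb C.
Degree 6 is Bb.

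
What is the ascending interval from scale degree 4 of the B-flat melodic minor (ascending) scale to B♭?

Scale degree 4 of Bb melodic minor (ascending) is Eb.
Eb up to Bb: letters E→B make it a fifth; 7 semitones makes it perfect.

perfect fifth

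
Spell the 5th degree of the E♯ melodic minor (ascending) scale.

Degree 5 takes the letter 4 steps above E, which is B.
In melodic minor (ascending), degree 5 sits 7 semitones above the tonic. E# + 7 semitones is pitch class 0, spelled on B as B#.

B#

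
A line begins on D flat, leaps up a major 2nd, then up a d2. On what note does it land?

Fbb

A major second up from Db is Eb (letter E, 2 semitones up).
A diminished second up from Eb is Fbb (letter F, 0 semitones up).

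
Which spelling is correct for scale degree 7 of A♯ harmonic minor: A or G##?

G##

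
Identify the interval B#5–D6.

diminished third

Counting letters B–C–D gives a third.
B#→D = 2 semitones, 2 narrower than the major third (4), so diminished.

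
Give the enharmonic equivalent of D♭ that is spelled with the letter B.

B##

Db is pitch class 1. The letter B alone is pitch class 11.
To reach pitch class 1 from B requires an offset of +2 semitones, i.e. double sharp: B##.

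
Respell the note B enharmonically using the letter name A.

A##

Plain A sits 2 semitones below B, so on the letter A the same pitch needs a double sharp: A##.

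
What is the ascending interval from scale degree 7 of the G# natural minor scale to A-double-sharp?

Scale degree 7 of G# natural minor is F#.
F# up to A##: letters F→A make it a third; 5 semitones makes it augmented.

augmented third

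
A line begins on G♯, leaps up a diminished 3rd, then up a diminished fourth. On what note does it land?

A diminished third up from G# is Bb (letter B, 2 semitones up).
A diminished fourth up from Bb is Ebb (letter E, 4 semitones up).

Ebb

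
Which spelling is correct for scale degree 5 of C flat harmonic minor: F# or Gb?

Gb

Each scale degree takes a distinct letter name. Degree 5 of a scale on C must use the letter G.
Gb and F# are enharmonically the same pitch, but only Gb uses the letter G, so it is the correct spelling here.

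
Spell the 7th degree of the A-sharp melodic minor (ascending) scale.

G##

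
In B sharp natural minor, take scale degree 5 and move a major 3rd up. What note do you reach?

Scale degree 5 of B# natural minor is F##.
A major third (4 semitones) above F## lands on the letter A, giving A##.

A##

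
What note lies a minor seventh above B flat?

A seventh above B lands on the letter A.
A minor seventh spans 10 semitones, so Bb moves to pitch class 8. On the letter A that is Ab.

Ab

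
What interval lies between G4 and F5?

minor seventh

The letter names run G→F, a span of 6 letter steps, so the interval is some kind of seventh.
G to F is 10 semitones. A major seventh is 11, so 10 makes it minor.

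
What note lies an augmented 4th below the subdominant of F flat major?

The subdominant of Fb major is Bbb.
An augmented fourth (6 semitones) below Bbb lands on the letter F, giving Fbb.

Fbb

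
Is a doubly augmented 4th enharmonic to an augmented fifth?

A doubly augmented fourth spans 7 semitones; an augmented fifth spans 8.
The spans differ, so they are not enharmonic equivalents.

No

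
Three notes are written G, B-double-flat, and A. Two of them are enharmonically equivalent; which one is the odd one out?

G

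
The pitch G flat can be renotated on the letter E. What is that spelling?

E##

Gb is pitch class 6. The letter E alone is pitch class 4.
To reach pitch class 6 from E requires an offset of +2 semitones, i.e. double sharp: E##.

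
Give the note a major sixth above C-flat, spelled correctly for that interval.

Ab

C up a major sixth is A, so the target letter is A.
From Cb, a major sixth is 9 semitones up: Ab.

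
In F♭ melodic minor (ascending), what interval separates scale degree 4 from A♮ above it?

augmented seventh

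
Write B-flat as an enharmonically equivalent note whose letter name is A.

A#

Plain A sits 1 semitone below Bb, so on the letter A the same pitch needs a sharp: A#.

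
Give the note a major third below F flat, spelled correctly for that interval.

Dbb

A third below F lands on the letter D.
A major third spans 4 semitones, so Fb moves to pitch class 0. On the letter D that is Dbb.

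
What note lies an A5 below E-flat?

A fifth below E lands on the letter A.
An augmented fifth spans 8 semitones, so Eb moves to pitch class 7. On the letter A that is Abb.

Abb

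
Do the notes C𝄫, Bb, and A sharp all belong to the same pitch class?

Yes

Cbb = pitch class 10 and Bb = pitch class 10 and A# = pitch class 10 — the same pitch class, so they are enharmonic equivalents.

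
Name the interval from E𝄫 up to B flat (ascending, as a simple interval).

Counting letters E–F–G–A–B gives a fifth.
Ebb→Bb = 8 semitones, 1 wider than the perfect fifth (7), so augmented.

augmented fifth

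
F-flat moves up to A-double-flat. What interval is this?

minor third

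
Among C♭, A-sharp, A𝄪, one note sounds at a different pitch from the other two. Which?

A#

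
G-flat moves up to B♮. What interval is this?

Counting letters G–A–B gives a third.
Gb→B = 5 semitones, 1 wider than the major third (4), so augmented.

augmented third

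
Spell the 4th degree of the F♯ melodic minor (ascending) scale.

The F# melodic minor (ascending) scale runs F# G# A B C# D# E#.
Degree 4 is B.

B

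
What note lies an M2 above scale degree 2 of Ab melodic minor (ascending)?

C

Scale degree 2 of Ab melodic minor (ascending) is Bb.
A major second (2 semitones) above Bb lands on the letter C, giving C.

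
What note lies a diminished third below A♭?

A down a major third is F, so the target letter is F.
From Ab, a diminished third is 2 semitones down: F#.

F#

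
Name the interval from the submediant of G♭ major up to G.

major third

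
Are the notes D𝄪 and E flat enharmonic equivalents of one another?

Two spellings are enharmonically equivalent only if they share a pitch class.
Here D## → 4, Eb → 3; 3 ≠ 4, so they are not.

No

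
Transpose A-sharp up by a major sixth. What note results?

F##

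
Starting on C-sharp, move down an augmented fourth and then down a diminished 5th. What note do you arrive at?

C#

An augmented fourth down from C# is G (letter G, 6 semitones down).
A diminished fifth down from G is C# (letter C, 6 semitones down).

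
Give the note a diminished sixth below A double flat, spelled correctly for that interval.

C

A sixth below A lands on the letter C.
A diminished sixth spans 7 semitones, so Abb moves to pitch class 0. On the letter C that is C.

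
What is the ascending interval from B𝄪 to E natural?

The letter names run B→E, a span of 3 letter steps, so the interval is some kind of fourth.
B## to E is 3 semitones. A perfect fourth is 5, so 3 makes it doubly diminished.

doubly diminished fourth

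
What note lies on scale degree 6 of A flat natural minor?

The Ab natural minor scale runs Ab Bb Cb Db Eb Fb Gb.
Degree 6 is Fb.

Fb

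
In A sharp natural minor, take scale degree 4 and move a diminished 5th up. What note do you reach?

A

Scale degree 4 of A# natural minor is D#.
A diminished fifth (6 semitones) above D# lands on the letter A, giving A.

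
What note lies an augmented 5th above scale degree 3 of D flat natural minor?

C

Scale degree 3 of Db natural minor is Fb.
An augmented fifth (8 semitones) above Fb lands on the letter C, giving C.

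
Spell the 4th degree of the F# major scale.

B

Degree 4 takes the letter 3 steps above F, which is B.
In major, degree 4 sits 5 semitones above the tonic. F# + 5 semitones is pitch class 11, spelled on B as B.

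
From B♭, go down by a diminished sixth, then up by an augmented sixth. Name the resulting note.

B##

A diminished sixth down from Bb is D# (letter D, 7 semitones down).
An augmented sixth up from D# is B## (letter B, 10 semitones up).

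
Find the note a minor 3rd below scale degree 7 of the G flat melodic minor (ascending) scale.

D

Scale degree 7 of Gb melodic minor (ascending) is F.
A minor third (3 semitones) below F lands on the letter D, giving D.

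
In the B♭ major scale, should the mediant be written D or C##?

D

Each scale degree takes a distinct letter name. Degree 3 of a scale on B must use the letter D.
D and C## are enharmonically the same pitch, but only D uses the letter D, so it is the correct spelling here.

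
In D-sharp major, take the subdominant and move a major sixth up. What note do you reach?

E#

The subdominant of D# major is G#.
A major sixth (9 semitones) above G# lands on the letter E, giving E#.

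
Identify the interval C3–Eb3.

Counting letters C–D–E gives a third.
C→Eb = 3 semitones, 1 narrower than the major third (4), so minor.

minor third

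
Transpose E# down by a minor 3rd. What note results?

C##

E down a major third is C, so the target letter is C.
From E#, a minor third is 3 semitones down: C##.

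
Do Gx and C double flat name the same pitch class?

Two spellings are enharmonically equivalent only if they share a pitch class.
Here G## → 9, Cbb → 10; 9 ≠ 10, so they are not.

No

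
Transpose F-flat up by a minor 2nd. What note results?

Gbb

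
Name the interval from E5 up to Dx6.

augmented seventh

The letter names run E→D, a span of 6 letter steps, so the interval is some kind of seventh.
E to D## is 12 semitones. A major seventh is 11, so 12 makes it augmented.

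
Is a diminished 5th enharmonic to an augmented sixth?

A diminished fifth spans 6 semitones; an augmented sixth spans 10.
The spans differ, so they are not enharmonic equivalents.

No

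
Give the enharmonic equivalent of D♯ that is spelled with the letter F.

Plain F sits 2 semitones above D#, so on the letter F the same pitch needs a double flat: Fbb.

Fbb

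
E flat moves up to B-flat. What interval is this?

The letter names run E→B, a span of 4 letter steps, so the interval is some kind of fifth.
Eb to Bb is 7 semitones. A perfect fifth is 7, so 7 makes it perfect.

perfect fifth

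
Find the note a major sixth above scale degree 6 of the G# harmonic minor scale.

Scale degree 6 of G# harmonic minor is E.
A major sixth (9 semitones) above E lands on the letter C, giving C#.

C#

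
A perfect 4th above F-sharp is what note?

A fourth above F lands on the letter B.
A perfect fourth spans 5 semitones, so F# moves to pitch class 11. On the letter B that is B.

B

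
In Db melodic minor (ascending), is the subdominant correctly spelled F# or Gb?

Gb

Each scale degree takes a distinct letter name. Degree 4 of a scale on D must use the letter G.
Gb and F# are enharmonically the same pitch, but only Gb uses the letter G, so it is the correct spelling here.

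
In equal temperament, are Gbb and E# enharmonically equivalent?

Yes

Gbb = pitch class 5 and E# = pitch class 5 — the same pitch class, so they are enharmonic equivalents.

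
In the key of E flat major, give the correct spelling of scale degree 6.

C

Degree 6 takes the letter 5 steps above E, which is C.
In major, degree 6 sits 9 semitones above the tonic. Eb + 9 semitones is pitch class 0, spelled on C as C.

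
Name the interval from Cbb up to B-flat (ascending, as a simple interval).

augmented seventh

The letter names run C→B, a span of 6 letter steps, so the interval is some kind of seventh.
Cbb to Bb is 12 semitones. A major seventh is 11, so 12 makes it augmented.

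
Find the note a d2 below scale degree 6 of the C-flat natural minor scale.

Scale degree 6 of Cb natural minor is Abb.
A diminished second (0 semitones) below Abb lands on the letter G, giving G.

G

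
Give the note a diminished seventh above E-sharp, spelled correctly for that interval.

E up a major seventh is D#, so the target letter is D.
From E#, a diminished seventh is 9 semitones up: D.

D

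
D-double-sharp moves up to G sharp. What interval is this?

Counting letters D–E–F–G gives a fourth.
D##→G# = 4 semitones, 1 narrower than the perfect fourth (5), so diminished.

diminished fourth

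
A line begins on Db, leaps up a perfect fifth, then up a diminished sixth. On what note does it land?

A perfect fifth up from Db is Ab (letter A, 7 semitones up).
A diminished sixth up from Ab is Fbb (letter F, 7 semitones up).

Fbb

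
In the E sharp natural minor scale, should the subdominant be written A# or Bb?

A#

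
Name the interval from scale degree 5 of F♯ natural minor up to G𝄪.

augmented fifth

Scale degree 5 of F# natural minor is C#.
C# up to G##: letters C→G make it a fifth; 8 semitones makes it augmented.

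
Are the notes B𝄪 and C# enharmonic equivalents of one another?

B## is pitch class 1; C# is pitch class 1.
All spellings map to pitch class 1, so they are enharmonically equivalent.

Yes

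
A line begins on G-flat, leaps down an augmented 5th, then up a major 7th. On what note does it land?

An augmented fifth down from Gb is Cbb (letter C, 8 semitones down).
A major seventh up from Cbb is Bbb (letter B, 11 semitones up).

Bbb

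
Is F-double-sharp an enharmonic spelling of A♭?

No

Two spellings are enharmonically equivalent only if they share a pitch class.
Here F## → 7, Ab → 8; 7 ≠ 8, so they are not.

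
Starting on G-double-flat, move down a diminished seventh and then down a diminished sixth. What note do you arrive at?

C#

A diminished seventh down from Gbb is Ab (letter A, 9 semitones down).
A diminished sixth down from Ab is C# (letter C, 7 semitones down).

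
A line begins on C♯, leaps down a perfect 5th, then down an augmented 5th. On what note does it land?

Bb

A perfect fifth down from C# is F# (letter F, 7 semitones down).
An augmented fifth down from F# is Bb (letter B, 8 semitones down).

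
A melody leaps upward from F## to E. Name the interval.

Counting letters F–G–A–B–C–D–E gives a seventh.
F##→E = 9 semitones, 2 narrower than the major seventh (11), so diminished.

diminished seventh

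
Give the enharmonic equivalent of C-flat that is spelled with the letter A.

Cb is pitch class 11. The letter A alone is pitch class 9.
To reach pitch class 11 from A requires an offset of +2 semitones, i.e. double sharp: A##.

A##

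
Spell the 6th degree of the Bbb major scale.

Gb

Degree 6 takes the letter 5 steps above B, which is G.
In major, degree 6 sits 9 semitones above the tonic. Bbb + 9 semitones is pitch class 6, spelled on G as Gb.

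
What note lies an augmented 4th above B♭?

E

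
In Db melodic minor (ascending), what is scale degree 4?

The Db melodic minor (ascending) scale runs Db Eb Fb Gb Ab Bb C.
Degree 4 is Gb.

Gb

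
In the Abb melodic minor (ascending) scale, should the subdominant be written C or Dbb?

Dbb

Each scale degree takes a distinct letter name. Degree 4 of a scale on A must use the letter D.
Dbb and C are enharmonically the same pitch, but only Dbb uses the letter D, so it is the correct spelling here.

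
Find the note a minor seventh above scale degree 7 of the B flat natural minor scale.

Gb

Scale degree 7 of Bb natural minor is Ab.
A minor seventh (10 semitones) above Ab lands on the letter G, giving Gb.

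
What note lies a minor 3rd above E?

G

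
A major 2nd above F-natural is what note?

G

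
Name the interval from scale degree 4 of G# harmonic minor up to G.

diminished fifth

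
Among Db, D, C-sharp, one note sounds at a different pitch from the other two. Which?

D

In 12-tone equal temperament, enharmonic equivalents share a pitch class. Db is pitch class 1; D is pitch class 2; C# is pitch class 1.
Db and C# share pitch class 1, while D is pitch class 2.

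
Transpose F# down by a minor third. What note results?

A third below F lands on the letter D.
A minor third spans 3 semitones, so F# moves to pitch class 3. On the letter D that is D#.

D#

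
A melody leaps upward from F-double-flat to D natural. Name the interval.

The letter names run F→D, a span of 5 letter steps, so the interval is some kind of sixth.
Fbb to D is 11 semitones. A major sixth is 9, so 11 makes it doubly augmented.

doubly augmented sixth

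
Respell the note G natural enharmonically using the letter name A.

Abb

G is pitch class 7. The letter A alone is pitch class 9.
To reach pitch class 7 from A requires an offset of -2 semitones, i.e. double flat: Abb.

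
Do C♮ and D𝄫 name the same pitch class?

Yes

C is pitch class 0; Dbb is pitch class 0.
All spellings map to pitch class 0, so they are enharmonically equivalent.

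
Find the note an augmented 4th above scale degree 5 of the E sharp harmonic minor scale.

E##

Scale degree 5 of E# harmonic minor is B#.
An augmented fourth (6 semitones) above B# lands on the letter E, giving E##.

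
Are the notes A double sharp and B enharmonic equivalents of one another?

A## = pitch class 11 and B = pitch class 11 — the same pitch class, so they are enharmonic equivalents.

Yes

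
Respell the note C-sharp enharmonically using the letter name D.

Db

Plain D sits 1 semitone above C#, so on the letter D the same pitch needs a flat: Db.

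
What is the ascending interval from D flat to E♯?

doubly augmented second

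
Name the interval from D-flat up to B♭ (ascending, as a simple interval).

major sixth

The letter names run D→B, a span of 5 letter steps, so the interval is some kind of sixth.
Db to Bb is 9 semitones. A major sixth is 9, so 9 makes it major.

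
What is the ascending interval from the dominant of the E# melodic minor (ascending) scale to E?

The dominant of E# melodic minor (ascending) is B#.
B# up to E: letters B→E make it a fourth; 4 semitones makes it diminished.

diminished fourth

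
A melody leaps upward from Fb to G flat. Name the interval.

The letter names run F→G, a span of 1 letter step, so the interval is some kind of second.
Fb to Gb is 2 semitones. A major second is 2, so 2 makes it major.

major second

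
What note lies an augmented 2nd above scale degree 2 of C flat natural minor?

E

Scale degree 2 of Cb natural minor is Db.
An augmented second (3 semitones) above Db lands on the letter E, giving E.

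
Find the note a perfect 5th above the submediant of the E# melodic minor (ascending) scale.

The submediant of E# melodic minor (ascending) is C##.
A perfect fifth (7 semitones) above C## lands on the letter G, giving G##.

G##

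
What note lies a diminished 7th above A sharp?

G

A seventh above A lands on the letter G.
A diminished seventh spans 9 semitones, so A# moves to pitch class 7. On the letter G that is G.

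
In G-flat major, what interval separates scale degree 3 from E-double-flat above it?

diminished fourth

Scale degree 3 of Gb major is Bb.
Bb up to Ebb: letters B→E make it a fourth; 4 semitones makes it diminished.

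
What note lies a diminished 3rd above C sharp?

C up a major third is E, so the target letter is E.
From C#, a diminished third is 2 semitones up: Eb.

Eb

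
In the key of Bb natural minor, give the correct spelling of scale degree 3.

The Bb natural minor scale runs Bb C Db Eb F Gb Ab.
Degree 3 is Db.

Db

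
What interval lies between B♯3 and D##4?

major third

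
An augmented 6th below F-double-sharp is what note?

A sixth below F lands on the letter A.
An augmented sixth spans 10 semitones, so F## moves to pitch class 9. On the letter A that is A.

A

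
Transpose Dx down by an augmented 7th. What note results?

E

D down a major seventh is Eb, so the target letter is E.
From D##, an augmented seventh is 12 semitones down: E.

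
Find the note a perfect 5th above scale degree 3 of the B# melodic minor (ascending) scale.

A#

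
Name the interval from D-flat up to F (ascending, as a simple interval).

The letter names run D→F, a span of 2 letter steps, so the interval is some kind of third.
Db to F is 4 semitones. A major third is 4, so 4 makes it major.

major third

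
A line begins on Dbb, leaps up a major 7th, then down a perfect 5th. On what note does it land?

Fb

A major seventh up from Dbb is Cb (letter C, 11 semitones up).
A perfect fifth down from Cb is Fb (letter F, 7 semitones down).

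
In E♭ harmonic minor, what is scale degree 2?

F

The Eb harmonic minor scale runs Eb F Gb Ab Bb Cb D.
Degree 2 is F.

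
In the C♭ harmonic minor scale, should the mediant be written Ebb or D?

Ebb

Each scale degree takes a distinct letter name. Degree 3 of a scale on C must use the letter E.
Ebb and D are enharmonically the same pitch, but only Ebb uses the letter E, so it is the correct spelling here.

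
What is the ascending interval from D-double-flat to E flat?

augmented second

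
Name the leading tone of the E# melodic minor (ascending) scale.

D##

Degree 7 takes the letter 6 steps above E, which is D.
In melodic minor (ascending), degree 7 sits 11 semitones above the tonic. E# + 11 semitones is pitch class 4, spelled on D as D##.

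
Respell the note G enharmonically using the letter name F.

Plain F sits 2 semitones below G, so on the letter F the same pitch needs a double sharp: F##.

F##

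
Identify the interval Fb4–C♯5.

The letter names run F→C, a span of 4 letter steps, so the interval is some kind of fifth.
Fb to C# is 9 semitones. A perfect fifth is 7, so 9 makes it doubly augmented.

doubly augmented fifth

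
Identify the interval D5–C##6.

The letter names run D→C, a span of 6 letter steps, so the interval is some kind of seventh.
D to C## is 12 semitones. A major seventh is 11, so 12 makes it augmented.

augmented seventh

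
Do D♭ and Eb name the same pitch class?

Two spellings are enharmonically equivalent only if they share a pitch class.
Here Db → 1, Eb → 3; 1 ≠ 3, so they are not.

No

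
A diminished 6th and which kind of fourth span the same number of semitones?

doubly augmented

A diminished sixth spans 7 semitones.
A fourth spanning 7 semitones is doubly augmented (the perfect fourth is 5).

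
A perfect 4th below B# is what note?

A fourth below B lands on the letter F.
A perfect fourth spans 5 semitones, so B# moves to pitch class 7. On the letter F that is F##.

F##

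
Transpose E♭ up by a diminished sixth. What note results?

E up a major sixth is C#, so the target letter is C.
From Eb, a diminished sixth is 7 semitones up: Cbb.

Cbb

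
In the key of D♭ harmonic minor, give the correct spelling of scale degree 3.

Fb

Degree 3 takes the letter 2 steps above D, which is F.
In harmonic minor, degree 3 sits 3 semitones above the tonic. Db + 3 semitones is pitch class 4, spelled on F as Fb.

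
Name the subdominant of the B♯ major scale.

E#

Degree 4 takes the letter 3 steps above B, which is E.
In major, degree 4 sits 5 semitones above the tonic. B# + 5 semitones is pitch class 5, spelled on E as E#.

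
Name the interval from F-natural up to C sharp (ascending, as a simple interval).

augmented fifth

The letter names run F→C, a span of 4 letter steps, so the interval is some kind of fifth.
F to C# is 8 semitones. A perfect fifth is 7, so 8 makes it augmented.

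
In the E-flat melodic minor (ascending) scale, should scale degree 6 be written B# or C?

C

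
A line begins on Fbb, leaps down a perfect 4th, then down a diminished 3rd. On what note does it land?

Ab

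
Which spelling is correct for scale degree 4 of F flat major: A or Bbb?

Bbb

Each scale degree takes a distinct letter name. Degree 4 of a scale on F must use the letter B.
Bbb and A are enharmonically the same pitch, but only Bbb uses the letter B, so it is the correct spelling here.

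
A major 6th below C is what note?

A sixth below C lands on the letter E.
A major sixth spans 9 semitones, so C moves to pitch class 3. On the letter E that is Eb.

Eb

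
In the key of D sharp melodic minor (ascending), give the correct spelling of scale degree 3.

The D# melodic minor (ascending) scale runs D# E# F# G# A# B# C##.
Degree 3 is F#.

F#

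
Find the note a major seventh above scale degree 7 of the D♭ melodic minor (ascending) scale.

Scale degree 7 of Db melodic minor (ascending) is C.
A major seventh (11 semitones) above C lands on the letter B, giving B.

B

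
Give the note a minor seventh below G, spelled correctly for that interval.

A

G down a major seventh is Ab, so the target letter is A.
From G, a minor seventh is 10 semitones down: A.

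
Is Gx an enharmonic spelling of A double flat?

No

G## is pitch class 9; Abb is pitch class 7.
The pitch classes differ (9 vs. 7), so they are not enharmonic equivalents.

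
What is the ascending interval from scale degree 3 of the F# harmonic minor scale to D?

perfect fourth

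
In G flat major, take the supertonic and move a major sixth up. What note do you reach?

F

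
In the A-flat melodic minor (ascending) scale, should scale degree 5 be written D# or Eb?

Eb

Each scale degree takes a distinct letter name. Degree 5 of a scale on A must use the letter E.
Eb and D# are enharmonically the same pitch, but only Eb uses the letter E, so it is the correct spelling here.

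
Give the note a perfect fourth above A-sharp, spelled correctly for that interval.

A fourth above A lands on the letter D.
A perfect fourth spans 5 semitones, so A# moves to pitch class 3. On the letter D that is D#.

D#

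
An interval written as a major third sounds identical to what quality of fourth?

A major third spans 4 semitones.
A fourth spanning 4 semitones is diminished (the perfect fourth is 5).

diminished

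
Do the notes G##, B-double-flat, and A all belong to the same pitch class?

Yes

G## = pitch class 9 and Bbb = pitch class 9 and A = pitch class 9 — the same pitch class, so they are enharmonic equivalents.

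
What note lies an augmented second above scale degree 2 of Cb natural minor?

Scale degree 2 of Cb natural minor is Db.
An augmented second (3 semitones) above Db lands on the letter E, giving E.

E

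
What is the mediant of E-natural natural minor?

G

The E natural minor scale runs E F# G A B C D.
Degree 3 is G.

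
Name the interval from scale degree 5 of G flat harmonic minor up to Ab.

Scale degree 5 of Gb harmonic minor is Db.
Db up to Ab: letters D→A make it a fifth; 7 semitones makes it perfect.

perfect fifth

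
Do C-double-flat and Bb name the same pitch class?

Cbb is pitch class 10; Bb is pitch class 10.
All spellings map to pitch class 10, so they are enharmonically equivalent.

Yes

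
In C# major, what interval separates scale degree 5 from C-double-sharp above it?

augmented fourth

Scale degree 5 of C# major is G#.
G# up to C##: letters G→C make it a fourth; 6 semitones makes it augmented.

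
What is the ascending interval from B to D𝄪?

augmented third

The letter names run B→D, a span of 2 letter steps, so the interval is some kind of third.
B to D## is 5 semitones. A major third is 4, so 5 makes it augmented.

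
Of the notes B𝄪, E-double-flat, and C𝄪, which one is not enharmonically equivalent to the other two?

B##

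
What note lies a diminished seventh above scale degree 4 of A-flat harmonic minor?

Scale degree 4 of Ab harmonic minor is Db.
A diminished seventh (9 semitones) above Db lands on the letter C, giving Cbb.

Cbb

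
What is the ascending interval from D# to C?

Counting letters D–E–F–G–A–B–C gives a seventh.
D#→C = 9 semitones, 2 narrower than the major seventh (11), so diminished.

diminished seventh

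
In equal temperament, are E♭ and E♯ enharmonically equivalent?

No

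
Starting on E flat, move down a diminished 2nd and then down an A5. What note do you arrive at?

G

A diminished second down from Eb is D# (letter D, 0 semitones down).
An augmented fifth down from D# is G (letter G, 8 semitones down).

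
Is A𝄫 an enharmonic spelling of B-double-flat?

No

Two spellings are enharmonically equivalent only if they share a pitch class.
Here Abb → 7, Bbb → 9; 7 ≠ 9, so they are not.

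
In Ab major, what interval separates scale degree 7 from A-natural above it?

Scale degree 7 of Ab major is G.
G up to A: letters G→A make it a second; 2 semitones makes it major.

major second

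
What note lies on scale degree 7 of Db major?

The Db major scale runs Db Eb F Gb Ab Bb C.
Degree 7 is C.

C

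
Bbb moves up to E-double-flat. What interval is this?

perfect fourth

The letter names run B→E, a span of 3 letter steps, so the interval is some kind of fourth.
Bbb to Ebb is 5 semitones. A perfect fourth is 5, so 5 makes it perfect.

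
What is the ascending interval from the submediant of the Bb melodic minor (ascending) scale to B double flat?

diminished third

The submediant of Bb melodic minor (ascending) is G.
G up to Bbb: letters G→B make it a third; 2 semitones makes it diminished.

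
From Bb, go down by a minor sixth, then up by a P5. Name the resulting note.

A

A minor sixth down from Bb is D (letter D, 8 semitones down).
A perfect fifth up from D is A (letter A, 7 semitones up).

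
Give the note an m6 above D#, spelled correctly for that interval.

B

D up a major sixth is B, so the target letter is B.
From D#, a minor sixth is 8 semitones up: B.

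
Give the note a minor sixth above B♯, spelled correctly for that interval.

G#

A sixth above B lands on the letter G.
A minor sixth spans 8 semitones, so B# moves to pitch class 8. On the letter G that is G#.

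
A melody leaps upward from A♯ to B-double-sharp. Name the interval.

The letter names run A→B, a span of 1 letter step, so the interval is some kind of second.
A# to B## is 3 semitones. A major second is 2, so 3 makes it augmented.

augmented second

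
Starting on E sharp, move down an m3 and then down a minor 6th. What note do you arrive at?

E##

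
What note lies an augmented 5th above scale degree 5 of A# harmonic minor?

Scale degree 5 of A# harmonic minor is E#.
An augmented fifth (8 semitones) above E# lands on the letter B, giving B##.

B##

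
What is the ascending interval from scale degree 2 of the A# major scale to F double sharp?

Scale degree 2 of A# major is B#.
B# up to F##: letters B→F make it a fifth; 7 semitones makes it perfect.

perfect fifth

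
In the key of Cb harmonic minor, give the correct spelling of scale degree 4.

Degree 4 takes the letter 3 steps above C, which is F.
In harmonic minor, degree 4 sits 5 semitones above the tonic. Cb + 5 semitones is pitch class 4, spelled on F as Fb.

Fb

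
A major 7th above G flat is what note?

A seventh above G lands on the letter F.
A major seventh spans 11 semitones, so Gb moves to pitch class 5. On the letter F that is F.

F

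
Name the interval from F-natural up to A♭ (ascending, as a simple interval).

minor third

The letter names run F→A, a span of 2 letter steps, so the interval is some kind of third.
F to Ab is 3 semitones. A major third is 4, so 3 makes it minor.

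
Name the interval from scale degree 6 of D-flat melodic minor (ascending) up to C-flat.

minor second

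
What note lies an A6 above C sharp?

A##

A sixth above C lands on the letter A.
An augmented sixth spans 10 semitones, so C# moves to pitch class 11. On the letter A that is A##.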